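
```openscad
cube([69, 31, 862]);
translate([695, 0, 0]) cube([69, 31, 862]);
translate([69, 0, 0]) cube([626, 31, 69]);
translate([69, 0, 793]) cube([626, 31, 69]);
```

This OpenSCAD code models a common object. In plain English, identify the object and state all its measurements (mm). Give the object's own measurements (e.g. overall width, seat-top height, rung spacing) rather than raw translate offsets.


A rectangular picture frame lying in the x–z plane (depth along y). The opening is 626 mm wide (x) by 724 mm tall (z), surrounded by a border 69 mm wide on all four sides. The frame is 31 mm deep and is made of two full-height vertical stiles with two horizontal rails fitted between them.


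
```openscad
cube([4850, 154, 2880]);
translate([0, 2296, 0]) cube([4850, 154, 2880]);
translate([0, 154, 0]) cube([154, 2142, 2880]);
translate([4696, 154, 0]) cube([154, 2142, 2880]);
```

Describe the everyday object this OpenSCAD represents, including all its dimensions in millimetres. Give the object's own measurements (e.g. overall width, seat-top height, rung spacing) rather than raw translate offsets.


The wall frame of a small rectangular building: four walls, each 2880 mm tall and 154 mm thick, enclosing a footprint 4850 mm (x) by 2450 mm (y) outside-to-outside, with no floor or roof. The front and back walls (the −y and +y sides) span the full width; the two side walls fit between them.


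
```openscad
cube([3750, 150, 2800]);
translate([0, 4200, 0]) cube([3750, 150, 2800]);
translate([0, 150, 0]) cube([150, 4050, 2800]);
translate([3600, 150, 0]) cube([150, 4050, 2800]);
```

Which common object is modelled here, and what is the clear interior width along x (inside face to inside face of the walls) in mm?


A house (or room) frame. The interior width is 3450 mm.

Four 2800 mm walls enclosing a rectangle with no floor or roof — a room or house frame. Outside width is 3750 mm and wall thickness is 150 mm, so the interior width is 3750 − 2 × 150 = 3450 mm.


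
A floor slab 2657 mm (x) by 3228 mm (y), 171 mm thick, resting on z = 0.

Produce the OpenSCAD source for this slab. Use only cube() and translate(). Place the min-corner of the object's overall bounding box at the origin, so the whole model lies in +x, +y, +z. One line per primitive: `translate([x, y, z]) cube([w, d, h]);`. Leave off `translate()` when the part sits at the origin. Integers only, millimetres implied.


cube([2657, 3228, 171]);


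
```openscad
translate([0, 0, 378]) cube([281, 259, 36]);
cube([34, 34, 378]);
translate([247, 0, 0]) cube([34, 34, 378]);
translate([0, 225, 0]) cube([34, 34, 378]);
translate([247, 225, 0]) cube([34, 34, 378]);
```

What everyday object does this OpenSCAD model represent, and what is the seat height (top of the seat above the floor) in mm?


A stool. The seat height is 414 mm.

A 281×259×36 slab at z = 378 on four corner posts — a stool. The seat top is 378 + 36 = 414 mm.


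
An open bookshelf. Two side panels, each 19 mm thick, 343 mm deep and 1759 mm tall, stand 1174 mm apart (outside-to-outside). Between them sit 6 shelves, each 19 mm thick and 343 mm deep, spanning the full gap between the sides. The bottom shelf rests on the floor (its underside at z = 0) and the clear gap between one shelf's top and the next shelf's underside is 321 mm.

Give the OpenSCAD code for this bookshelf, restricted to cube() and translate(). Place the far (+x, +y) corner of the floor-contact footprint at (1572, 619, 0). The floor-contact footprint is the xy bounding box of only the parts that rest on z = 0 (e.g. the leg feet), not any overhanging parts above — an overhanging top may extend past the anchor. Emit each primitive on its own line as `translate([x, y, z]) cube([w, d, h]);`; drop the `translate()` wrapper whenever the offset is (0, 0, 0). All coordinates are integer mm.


translate([398, 276, 0]) cube([19, 343, 1759]);
translate([1553, 276, 0]) cube([19, 343, 1759]);
translate([417, 276, 0]) cube([1136, 343, 19]);
translate([417, 276, 340]) cube([1136, 343, 19]);
translate([417, 276, 680]) cube([1136, 343, 19]);
translate([417, 276, 1020]) cube([1136, 343, 19]);
translate([417, 276, 1360]) cube([1136, 343, 19]);
translate([417, 276, 1700]) cube([1136, 343, 19]);


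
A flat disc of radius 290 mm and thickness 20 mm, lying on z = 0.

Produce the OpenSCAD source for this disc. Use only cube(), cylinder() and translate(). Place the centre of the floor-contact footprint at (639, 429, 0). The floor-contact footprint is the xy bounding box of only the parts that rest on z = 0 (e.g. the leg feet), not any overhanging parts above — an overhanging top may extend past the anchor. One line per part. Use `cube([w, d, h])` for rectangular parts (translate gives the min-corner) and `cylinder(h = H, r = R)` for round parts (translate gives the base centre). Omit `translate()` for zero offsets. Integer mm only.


translate([639, 429, 0]) cylinder(h = 20, r = 290);


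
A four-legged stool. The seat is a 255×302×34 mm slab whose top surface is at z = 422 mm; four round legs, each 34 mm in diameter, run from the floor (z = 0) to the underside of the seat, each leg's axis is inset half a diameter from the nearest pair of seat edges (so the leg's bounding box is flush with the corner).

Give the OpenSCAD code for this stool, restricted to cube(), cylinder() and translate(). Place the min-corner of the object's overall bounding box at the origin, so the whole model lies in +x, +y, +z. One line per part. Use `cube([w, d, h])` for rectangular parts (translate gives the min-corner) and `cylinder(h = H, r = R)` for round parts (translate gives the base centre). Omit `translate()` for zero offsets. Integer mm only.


translate([0, 0, 388]) cube([255, 302, 34]);
translate([17, 17, 0]) cylinder(h = 388, r = 17);
translate([238, 17, 0]) cylinder(h = 388, r = 17);
translate([17, 285, 0]) cylinder(h = 388, r = 17);
translate([238, 285, 0]) cylinder(h = 388, r = 17);


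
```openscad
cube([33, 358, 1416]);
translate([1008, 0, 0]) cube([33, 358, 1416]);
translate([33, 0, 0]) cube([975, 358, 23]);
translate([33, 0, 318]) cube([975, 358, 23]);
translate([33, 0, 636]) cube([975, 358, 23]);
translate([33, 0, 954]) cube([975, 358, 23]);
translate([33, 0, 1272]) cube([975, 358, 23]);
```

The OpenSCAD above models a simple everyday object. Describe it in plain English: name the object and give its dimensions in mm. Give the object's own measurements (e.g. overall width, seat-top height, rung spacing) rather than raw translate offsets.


An open bookshelf. Two side panels, each 33 mm thick, 358 mm deep and 1416 mm tall, stand 1041 mm apart (outside-to-outside). Between them sit 5 shelves, each 23 mm thick and 358 mm deep, spanning the full gap between the sides. The bottom shelf rests on the floor (its underside at z = 0) and the clear gap between one shelf's top and the next shelf's underside is 295 mm.


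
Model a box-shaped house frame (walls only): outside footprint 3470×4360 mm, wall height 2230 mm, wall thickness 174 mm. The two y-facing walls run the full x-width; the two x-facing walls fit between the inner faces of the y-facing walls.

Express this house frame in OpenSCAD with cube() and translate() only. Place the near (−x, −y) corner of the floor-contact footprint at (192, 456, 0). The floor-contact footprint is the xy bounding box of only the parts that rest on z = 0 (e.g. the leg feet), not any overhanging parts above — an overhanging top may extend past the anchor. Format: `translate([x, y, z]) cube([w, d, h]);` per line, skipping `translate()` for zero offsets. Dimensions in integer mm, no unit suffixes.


translate([192, 456, 0]) cube([3470, 174, 2230]);
translate([192, 4642, 0]) cube([3470, 174, 2230]);
translate([192, 630, 0]) cube([174, 4012, 2230]);
translate([3488, 630, 0]) cube([174, 4012, 2230]);


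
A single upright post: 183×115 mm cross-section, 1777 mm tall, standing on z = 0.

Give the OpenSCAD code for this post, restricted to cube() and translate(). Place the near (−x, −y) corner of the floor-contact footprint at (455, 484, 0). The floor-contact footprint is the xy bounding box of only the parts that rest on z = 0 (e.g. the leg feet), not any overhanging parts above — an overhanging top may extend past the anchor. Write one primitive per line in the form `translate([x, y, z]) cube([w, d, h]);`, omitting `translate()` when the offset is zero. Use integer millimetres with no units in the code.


translate([455, 484, 0]) cube([183, 115, 1777]);


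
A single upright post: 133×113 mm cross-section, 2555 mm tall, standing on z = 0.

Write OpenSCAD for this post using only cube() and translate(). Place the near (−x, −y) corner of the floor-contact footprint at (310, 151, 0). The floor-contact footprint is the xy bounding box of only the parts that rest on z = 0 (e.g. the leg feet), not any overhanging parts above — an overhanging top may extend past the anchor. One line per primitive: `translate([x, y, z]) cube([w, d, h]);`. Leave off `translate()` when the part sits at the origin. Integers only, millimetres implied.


translate([310, 151, 0]) cube([133, 113, 2555]);


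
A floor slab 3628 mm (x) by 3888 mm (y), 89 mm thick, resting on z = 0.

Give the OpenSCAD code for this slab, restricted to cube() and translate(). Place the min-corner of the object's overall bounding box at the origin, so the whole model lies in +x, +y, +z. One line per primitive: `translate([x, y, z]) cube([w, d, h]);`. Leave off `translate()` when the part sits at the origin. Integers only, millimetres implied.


cube([3628, 3888, 89]);


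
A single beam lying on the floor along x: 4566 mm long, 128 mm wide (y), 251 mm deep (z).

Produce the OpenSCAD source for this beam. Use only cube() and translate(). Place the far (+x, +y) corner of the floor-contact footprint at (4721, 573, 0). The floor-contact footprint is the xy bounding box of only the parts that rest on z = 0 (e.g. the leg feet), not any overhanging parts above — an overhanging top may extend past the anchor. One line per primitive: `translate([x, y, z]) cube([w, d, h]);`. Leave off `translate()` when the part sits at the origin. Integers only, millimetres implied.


translate([155, 445, 0]) cube([4566, 128, 251]);


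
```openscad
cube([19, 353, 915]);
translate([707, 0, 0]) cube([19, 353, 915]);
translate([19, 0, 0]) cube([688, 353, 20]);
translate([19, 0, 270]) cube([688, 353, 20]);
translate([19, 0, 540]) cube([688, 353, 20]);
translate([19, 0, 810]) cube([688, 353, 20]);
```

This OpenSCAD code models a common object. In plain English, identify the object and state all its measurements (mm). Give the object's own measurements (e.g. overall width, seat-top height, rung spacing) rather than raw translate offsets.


An open bookshelf. Two side panels, each 19 mm thick, 353 mm deep and 915 mm tall, stand 726 mm apart (outside-to-outside). Between them sit 4 shelves, each 20 mm thick and 353 mm deep, spanning the full gap between the sides. The bottom shelf rests on the floor (its underside at z = 0) and the clear gap between one shelf's top and the next shelf's underside is 250 mm.


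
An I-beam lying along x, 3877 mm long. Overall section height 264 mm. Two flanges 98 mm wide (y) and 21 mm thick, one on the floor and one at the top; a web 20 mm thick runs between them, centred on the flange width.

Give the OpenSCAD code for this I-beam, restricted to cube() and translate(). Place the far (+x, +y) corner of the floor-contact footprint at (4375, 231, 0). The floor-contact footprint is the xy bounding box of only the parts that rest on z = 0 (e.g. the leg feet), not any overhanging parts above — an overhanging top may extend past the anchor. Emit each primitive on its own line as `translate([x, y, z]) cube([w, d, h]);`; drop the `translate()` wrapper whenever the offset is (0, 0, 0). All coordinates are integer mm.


translate([498, 133, 0]) cube([3877, 98, 21]);
translate([498, 172, 21]) cube([3877, 20, 222]);
translate([498, 133, 243]) cube([3877, 98, 21]);


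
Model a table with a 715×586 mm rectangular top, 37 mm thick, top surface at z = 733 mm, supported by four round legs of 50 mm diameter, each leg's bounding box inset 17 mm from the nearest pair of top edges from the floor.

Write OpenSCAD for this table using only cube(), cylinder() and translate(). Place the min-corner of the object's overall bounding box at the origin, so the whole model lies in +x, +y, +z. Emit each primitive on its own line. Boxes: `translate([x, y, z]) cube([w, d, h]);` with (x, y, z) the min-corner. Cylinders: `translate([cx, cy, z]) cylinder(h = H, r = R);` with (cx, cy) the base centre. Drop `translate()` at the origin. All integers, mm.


translate([0, 0, 696]) cube([715, 586, 37]);
translate([42, 42, 0]) cylinder(h = 696, r = 25);
translate([673, 42, 0]) cylinder(h = 696, r = 25);
translate([42, 544, 0]) cylinder(h = 696, r = 25);
translate([673, 544, 0]) cylinder(h = 696, r = 25);


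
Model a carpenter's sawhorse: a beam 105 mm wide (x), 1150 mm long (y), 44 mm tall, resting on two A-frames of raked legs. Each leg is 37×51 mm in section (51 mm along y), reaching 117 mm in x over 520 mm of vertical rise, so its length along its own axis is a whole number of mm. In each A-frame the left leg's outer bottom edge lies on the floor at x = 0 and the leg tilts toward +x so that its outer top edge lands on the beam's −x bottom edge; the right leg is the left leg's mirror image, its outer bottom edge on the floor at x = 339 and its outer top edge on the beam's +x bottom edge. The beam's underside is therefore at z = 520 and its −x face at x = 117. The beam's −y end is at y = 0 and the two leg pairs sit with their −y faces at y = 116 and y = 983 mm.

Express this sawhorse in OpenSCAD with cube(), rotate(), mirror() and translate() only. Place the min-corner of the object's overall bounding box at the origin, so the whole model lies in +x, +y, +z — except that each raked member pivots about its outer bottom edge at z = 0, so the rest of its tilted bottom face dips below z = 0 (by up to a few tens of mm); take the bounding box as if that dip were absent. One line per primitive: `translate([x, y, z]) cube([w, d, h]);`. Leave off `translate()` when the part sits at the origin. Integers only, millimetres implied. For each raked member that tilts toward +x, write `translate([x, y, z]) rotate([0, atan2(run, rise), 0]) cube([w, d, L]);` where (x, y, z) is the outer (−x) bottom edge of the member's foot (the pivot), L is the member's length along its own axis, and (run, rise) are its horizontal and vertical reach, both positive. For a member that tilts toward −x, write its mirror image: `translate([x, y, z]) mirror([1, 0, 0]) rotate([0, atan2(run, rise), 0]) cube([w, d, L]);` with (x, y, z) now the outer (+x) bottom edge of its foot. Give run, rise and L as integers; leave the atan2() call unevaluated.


translate([117, 0, 520]) cube([105, 1150, 44]);
translate([0, 116, 0]) rotate([0, atan2(117, 520), 0]) cube([37, 51, 533]);
translate([339, 116, 0]) mirror([1, 0, 0]) rotate([0, atan2(117, 520), 0]) cube([37, 51, 533]);
translate([0, 983, 0]) rotate([0, atan2(117, 520), 0]) cube([37, 51, 533]);
translate([339, 983, 0]) mirror([1, 0, 0]) rotate([0, atan2(117, 520), 0]) cube([37, 51, 533]);


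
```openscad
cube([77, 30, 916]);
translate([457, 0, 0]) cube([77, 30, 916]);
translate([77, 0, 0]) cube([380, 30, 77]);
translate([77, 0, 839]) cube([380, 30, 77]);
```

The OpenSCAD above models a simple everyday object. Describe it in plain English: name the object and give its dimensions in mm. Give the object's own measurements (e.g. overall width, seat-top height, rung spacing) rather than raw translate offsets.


A rectangular picture frame lying in the x–z plane (depth along y). The opening is 380 mm wide (x) by 762 mm tall (z), surrounded by a border 77 mm wide on all four sides. The frame is 30 mm deep and is made of two full-height vertical stiles with two horizontal rails fitted between them.


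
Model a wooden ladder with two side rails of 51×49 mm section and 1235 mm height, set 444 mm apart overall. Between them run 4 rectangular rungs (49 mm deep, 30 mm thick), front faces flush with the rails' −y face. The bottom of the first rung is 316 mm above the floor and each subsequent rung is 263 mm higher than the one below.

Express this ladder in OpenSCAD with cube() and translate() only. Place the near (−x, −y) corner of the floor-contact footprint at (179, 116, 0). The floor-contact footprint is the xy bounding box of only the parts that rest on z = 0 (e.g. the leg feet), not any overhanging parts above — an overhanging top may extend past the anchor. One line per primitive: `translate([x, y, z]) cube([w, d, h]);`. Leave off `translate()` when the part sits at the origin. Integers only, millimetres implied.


translate([179, 116, 0]) cube([51, 49, 1235]);
translate([572, 116, 0]) cube([51, 49, 1235]);
translate([230, 116, 316]) cube([342, 49, 30]);
translate([230, 116, 579]) cube([342, 49, 30]);
translate([230, 116, 842]) cube([342, 49, 30]);
translate([230, 116, 1105]) cube([342, 49, 30]);


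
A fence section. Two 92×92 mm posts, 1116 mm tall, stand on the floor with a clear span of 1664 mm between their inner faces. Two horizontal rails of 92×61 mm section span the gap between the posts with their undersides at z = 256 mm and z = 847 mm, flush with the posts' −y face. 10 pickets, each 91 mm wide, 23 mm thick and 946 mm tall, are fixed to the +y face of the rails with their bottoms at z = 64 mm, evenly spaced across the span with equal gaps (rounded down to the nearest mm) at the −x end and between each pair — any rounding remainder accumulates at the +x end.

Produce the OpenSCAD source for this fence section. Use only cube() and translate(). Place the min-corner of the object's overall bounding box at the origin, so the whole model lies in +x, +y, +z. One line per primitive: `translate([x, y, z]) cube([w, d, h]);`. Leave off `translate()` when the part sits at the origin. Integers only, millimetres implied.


cube([92, 92, 1116]);
translate([1756, 0, 0]) cube([92, 92, 1116]);
translate([92, 0, 256]) cube([1664, 92, 61]);
translate([92, 0, 847]) cube([1664, 92, 61]);
translate([160, 92, 64]) cube([91, 23, 946]);
translate([319, 92, 64]) cube([91, 23, 946]);
translate([478, 92, 64]) cube([91, 23, 946]);
translate([637, 92, 64]) cube([91, 23, 946]);
translate([796, 92, 64]) cube([91, 23, 946]);
translate([955, 92, 64]) cube([91, 23, 946]);
translate([1114, 92, 64]) cube([91, 23, 946]);
translate([1273, 92, 64]) cube([91, 23, 946]);
translate([1432, 92, 64]) cube([91, 23, 946]);
translate([1591, 92, 64]) cube([91, 23, 946]);


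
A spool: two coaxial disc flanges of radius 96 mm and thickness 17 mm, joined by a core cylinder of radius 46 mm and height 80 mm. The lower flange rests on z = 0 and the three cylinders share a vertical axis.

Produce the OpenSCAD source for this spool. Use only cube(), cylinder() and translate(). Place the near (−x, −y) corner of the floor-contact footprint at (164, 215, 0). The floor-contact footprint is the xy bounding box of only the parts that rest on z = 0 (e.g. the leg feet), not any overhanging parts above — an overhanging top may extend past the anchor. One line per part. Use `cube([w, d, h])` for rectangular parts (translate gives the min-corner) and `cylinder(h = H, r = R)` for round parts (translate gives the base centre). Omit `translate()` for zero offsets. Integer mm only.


translate([260, 311, 0]) cylinder(h = 17, r = 96);
translate([260, 311, 17]) cylinder(h = 80, r = 46);
translate([260, 311, 97]) cylinder(h = 17, r = 96);


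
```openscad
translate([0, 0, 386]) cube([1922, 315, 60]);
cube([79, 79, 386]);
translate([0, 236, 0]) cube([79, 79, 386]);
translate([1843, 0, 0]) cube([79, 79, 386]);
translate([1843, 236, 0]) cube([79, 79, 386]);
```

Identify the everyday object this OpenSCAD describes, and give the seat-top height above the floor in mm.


A bench. The seat-top height is 446 mm.

A long slab on four corner posts — a bench. The slab sits at z = 386 with thickness 60, so the top is 386 + 60 = 446 mm.


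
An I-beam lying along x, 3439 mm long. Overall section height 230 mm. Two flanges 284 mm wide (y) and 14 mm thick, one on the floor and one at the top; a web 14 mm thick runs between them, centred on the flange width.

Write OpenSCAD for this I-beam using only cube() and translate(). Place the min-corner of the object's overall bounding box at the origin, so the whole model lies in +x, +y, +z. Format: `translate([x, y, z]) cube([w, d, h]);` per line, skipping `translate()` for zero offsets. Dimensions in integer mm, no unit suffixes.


cube([3439, 284, 14]);
translate([0, 135, 14]) cube([3439, 14, 202]);
translate([0, 0, 216]) cube([3439, 284, 14]);


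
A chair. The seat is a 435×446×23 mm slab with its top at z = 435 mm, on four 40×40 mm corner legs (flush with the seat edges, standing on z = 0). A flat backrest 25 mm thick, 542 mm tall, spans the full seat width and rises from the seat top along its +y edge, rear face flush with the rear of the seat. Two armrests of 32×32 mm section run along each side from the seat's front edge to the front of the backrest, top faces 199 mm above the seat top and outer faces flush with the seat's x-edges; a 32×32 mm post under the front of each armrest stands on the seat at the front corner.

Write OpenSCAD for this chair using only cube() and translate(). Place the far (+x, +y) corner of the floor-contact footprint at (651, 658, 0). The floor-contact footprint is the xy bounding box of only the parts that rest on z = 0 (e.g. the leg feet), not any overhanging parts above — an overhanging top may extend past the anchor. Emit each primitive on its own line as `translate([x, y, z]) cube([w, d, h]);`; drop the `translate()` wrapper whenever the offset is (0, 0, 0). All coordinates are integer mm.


translate([216, 212, 412]) cube([435, 446, 23]);
translate([216, 212, 0]) cube([40, 40, 412]);
translate([611, 212, 0]) cube([40, 40, 412]);
translate([216, 618, 0]) cube([40, 40, 412]);
translate([611, 618, 0]) cube([40, 40, 412]);
translate([216, 633, 435]) cube([435, 25, 542]);
translate([216, 212, 602]) cube([32, 421, 32]);
translate([619, 212, 602]) cube([32, 421, 32]);
translate([216, 212, 435]) cube([32, 32, 167]);
translate([619, 212, 435]) cube([32, 32, 167]);


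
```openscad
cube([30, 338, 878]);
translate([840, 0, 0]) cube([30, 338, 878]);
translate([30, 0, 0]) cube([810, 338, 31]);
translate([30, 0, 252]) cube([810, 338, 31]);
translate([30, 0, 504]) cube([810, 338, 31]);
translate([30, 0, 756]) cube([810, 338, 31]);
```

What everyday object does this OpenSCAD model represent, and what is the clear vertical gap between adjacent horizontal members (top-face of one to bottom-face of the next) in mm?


A bookshelf. The clear shelf gap is 221 mm.

Two tall side panels with 4 horizontal boards between them — a bookshelf. The first two shelf undersides are at z = 0 and z = 252; with shelf thickness 31, the clear gap is 252 − 0 − 31 = 221 mm.


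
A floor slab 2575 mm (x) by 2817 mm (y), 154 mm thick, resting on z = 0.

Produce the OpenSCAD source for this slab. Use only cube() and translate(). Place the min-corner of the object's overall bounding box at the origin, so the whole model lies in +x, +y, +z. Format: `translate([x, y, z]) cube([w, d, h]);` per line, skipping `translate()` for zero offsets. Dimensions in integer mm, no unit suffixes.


cube([2575, 2817, 154]);


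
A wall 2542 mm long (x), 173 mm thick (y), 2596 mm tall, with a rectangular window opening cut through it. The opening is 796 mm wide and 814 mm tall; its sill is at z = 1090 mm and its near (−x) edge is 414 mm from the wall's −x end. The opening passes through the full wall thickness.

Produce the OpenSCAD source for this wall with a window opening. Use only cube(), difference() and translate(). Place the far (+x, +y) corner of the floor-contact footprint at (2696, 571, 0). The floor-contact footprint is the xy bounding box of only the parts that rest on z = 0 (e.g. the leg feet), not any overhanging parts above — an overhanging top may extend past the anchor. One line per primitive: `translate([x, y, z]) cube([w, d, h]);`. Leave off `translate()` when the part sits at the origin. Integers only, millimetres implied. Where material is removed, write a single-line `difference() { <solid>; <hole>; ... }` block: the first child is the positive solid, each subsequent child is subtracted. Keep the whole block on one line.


difference() { translate([154, 398, 0]) cube([2542, 173, 2596]); translate([568, 398, 1090]) cube([796, 173, 814]); }


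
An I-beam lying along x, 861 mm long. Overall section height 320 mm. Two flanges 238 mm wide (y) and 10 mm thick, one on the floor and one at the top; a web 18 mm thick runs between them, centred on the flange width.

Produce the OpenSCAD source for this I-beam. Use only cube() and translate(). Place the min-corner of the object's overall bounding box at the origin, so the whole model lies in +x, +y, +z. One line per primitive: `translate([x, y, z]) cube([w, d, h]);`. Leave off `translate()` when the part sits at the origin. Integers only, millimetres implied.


cube([861, 238, 10]);
translate([0, 110, 10]) cube([861, 18, 300]);
translate([0, 0, 310]) cube([861, 238, 10]);


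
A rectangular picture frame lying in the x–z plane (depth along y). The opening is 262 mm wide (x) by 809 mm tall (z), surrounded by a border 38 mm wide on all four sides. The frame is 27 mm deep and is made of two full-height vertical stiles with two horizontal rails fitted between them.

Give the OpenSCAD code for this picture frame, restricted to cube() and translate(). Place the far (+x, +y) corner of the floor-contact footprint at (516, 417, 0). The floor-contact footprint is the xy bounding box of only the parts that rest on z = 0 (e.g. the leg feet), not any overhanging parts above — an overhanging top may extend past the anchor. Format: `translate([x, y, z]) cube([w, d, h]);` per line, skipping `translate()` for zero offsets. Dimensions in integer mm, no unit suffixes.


translate([178, 390, 0]) cube([38, 27, 885]);
translate([478, 390, 0]) cube([38, 27, 885]);
translate([216, 390, 0]) cube([262, 27, 38]);
translate([216, 390, 847]) cube([262, 27, 38]);


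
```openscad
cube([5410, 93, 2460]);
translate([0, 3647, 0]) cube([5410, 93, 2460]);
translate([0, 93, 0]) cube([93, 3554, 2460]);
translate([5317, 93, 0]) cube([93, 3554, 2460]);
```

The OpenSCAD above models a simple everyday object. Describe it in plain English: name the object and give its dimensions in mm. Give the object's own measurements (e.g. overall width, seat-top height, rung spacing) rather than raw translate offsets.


The wall frame of a small rectangular building: four walls, each 2460 mm tall and 93 mm thick, enclosing a footprint 5410 mm (x) by 3740 mm (y) outside-to-outside, with no floor or roof. The front and back walls (the −y and +y sides) span the full width; the two side walls fit between them.


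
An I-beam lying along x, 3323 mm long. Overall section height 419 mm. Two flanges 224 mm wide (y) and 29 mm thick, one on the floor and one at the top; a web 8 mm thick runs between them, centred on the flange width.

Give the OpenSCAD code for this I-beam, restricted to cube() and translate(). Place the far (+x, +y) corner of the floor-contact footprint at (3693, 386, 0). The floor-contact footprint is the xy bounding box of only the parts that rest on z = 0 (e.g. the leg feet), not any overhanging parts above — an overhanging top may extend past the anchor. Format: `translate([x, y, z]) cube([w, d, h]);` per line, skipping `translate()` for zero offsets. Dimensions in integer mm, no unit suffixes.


translate([370, 162, 0]) cube([3323, 224, 29]);
translate([370, 270, 29]) cube([3323, 8, 361]);
translate([370, 162, 390]) cube([3323, 224, 29]);


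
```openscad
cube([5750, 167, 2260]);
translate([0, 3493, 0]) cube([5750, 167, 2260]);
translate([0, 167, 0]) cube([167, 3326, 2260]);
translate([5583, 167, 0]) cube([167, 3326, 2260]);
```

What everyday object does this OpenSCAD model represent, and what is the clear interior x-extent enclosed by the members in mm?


A house (or room) frame. The interior width is 5416 mm.

Four 2260 mm walls enclosing a rectangle with no floor or roof — a room or house frame. Outside width is 5750 mm and wall thickness is 167 mm, so the interior width is 5750 − 2 × 167 = 5416 mm.


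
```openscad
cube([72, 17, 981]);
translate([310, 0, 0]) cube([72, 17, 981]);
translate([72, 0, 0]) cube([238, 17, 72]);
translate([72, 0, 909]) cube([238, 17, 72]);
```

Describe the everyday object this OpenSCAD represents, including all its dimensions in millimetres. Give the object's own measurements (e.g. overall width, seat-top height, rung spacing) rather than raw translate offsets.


A rectangular picture frame lying in the x–z plane (depth along y). The opening is 238 mm wide (x) by 837 mm tall (z), surrounded by a border 72 mm wide on all four sides. The frame is 17 mm deep and is made of two full-height vertical stiles with two horizontal rails fitted between them.


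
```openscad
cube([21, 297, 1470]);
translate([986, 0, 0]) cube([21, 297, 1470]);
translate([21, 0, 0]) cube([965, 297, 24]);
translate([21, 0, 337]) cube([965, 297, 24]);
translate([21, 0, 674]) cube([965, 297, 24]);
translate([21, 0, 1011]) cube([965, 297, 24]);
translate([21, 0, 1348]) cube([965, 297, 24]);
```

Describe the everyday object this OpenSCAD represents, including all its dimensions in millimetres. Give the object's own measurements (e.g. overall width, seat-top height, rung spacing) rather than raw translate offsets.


An open bookshelf. Two side panels, each 21 mm thick, 297 mm deep and 1470 mm tall, stand 1007 mm apart (outside-to-outside). Between them sit 5 shelves, each 24 mm thick and 297 mm deep, spanning the full gap between the sides. The bottom shelf rests on the floor (its underside at z = 0) and the clear gap between one shelf's top and the next shelf's underside is 313 mm.


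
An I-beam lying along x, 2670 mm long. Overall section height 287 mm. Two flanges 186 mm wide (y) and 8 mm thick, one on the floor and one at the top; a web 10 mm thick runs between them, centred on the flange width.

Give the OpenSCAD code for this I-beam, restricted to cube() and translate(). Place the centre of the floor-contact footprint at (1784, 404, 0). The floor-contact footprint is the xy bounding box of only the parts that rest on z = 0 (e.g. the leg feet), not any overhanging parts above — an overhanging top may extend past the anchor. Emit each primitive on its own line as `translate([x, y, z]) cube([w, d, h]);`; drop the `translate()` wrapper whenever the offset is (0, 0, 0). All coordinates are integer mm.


translate([449, 311, 0]) cube([2670, 186, 8]);
translate([449, 399, 8]) cube([2670, 10, 271]);
translate([449, 311, 279]) cube([2670, 186, 8]);


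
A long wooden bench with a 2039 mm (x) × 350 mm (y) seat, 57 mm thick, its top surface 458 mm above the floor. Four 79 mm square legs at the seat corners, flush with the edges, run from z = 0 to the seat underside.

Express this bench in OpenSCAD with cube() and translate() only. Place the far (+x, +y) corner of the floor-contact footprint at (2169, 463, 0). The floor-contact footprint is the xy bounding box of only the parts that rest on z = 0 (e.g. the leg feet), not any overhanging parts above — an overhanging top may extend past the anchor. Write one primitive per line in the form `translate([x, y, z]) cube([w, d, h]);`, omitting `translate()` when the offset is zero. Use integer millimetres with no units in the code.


translate([130, 113, 401]) cube([2039, 350, 57]);
translate([130, 113, 0]) cube([79, 79, 401]);
translate([130, 384, 0]) cube([79, 79, 401]);
translate([2090, 113, 0]) cube([79, 79, 401]);
translate([2090, 384, 0]) cube([79, 79, 401]);


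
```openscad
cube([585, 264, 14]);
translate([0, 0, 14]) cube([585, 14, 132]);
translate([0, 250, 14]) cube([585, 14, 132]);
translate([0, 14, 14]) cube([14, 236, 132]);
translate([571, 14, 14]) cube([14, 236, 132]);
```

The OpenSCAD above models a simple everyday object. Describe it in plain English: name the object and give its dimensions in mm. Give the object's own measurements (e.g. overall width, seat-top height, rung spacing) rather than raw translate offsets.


An open-topped rectangular box: outside dimensions 585×264×146 mm, with a uniform wall and base thickness of 14 mm. The base is a full 585×264 slab on the floor; four walls sit on top of the base. The front and back walls (the −y and +y sides) span the full width; the two side walls fit between them.


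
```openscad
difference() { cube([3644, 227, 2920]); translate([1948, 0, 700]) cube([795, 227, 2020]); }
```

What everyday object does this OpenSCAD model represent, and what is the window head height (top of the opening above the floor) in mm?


A wall with a window opening. The window head height is 2720 mm.

A wall with a rectangular opening subtracted — a window. Sill at z = 700, opening 2020 mm tall, so the head is at 700 + 2020 = 2720 mm.


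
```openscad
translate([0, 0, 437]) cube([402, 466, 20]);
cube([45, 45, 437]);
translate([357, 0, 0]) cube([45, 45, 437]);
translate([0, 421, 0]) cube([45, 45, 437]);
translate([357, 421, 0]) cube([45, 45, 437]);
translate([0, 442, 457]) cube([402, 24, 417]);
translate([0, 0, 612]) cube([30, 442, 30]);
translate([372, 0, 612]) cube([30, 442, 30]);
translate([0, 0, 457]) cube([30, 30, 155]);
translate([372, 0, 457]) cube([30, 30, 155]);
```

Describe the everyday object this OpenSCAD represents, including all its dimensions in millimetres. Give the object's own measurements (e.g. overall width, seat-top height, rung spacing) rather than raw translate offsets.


A chair. The seat is a 402×466×20 mm slab with its top at z = 457 mm, on four 45×45 mm corner legs (flush with the seat edges, standing on z = 0). A flat backrest 24 mm thick, 417 mm tall, spans the full seat width and rises from the seat top along its +y edge, rear face flush with the rear of the seat. Two armrests of 30×30 mm section run along each side from the seat's front edge to the front of the backrest, top faces 185 mm above the seat top and outer faces flush with the seat's x-edges; a 30×30 mm post under the front of each armrest stands on the seat at the front corner.


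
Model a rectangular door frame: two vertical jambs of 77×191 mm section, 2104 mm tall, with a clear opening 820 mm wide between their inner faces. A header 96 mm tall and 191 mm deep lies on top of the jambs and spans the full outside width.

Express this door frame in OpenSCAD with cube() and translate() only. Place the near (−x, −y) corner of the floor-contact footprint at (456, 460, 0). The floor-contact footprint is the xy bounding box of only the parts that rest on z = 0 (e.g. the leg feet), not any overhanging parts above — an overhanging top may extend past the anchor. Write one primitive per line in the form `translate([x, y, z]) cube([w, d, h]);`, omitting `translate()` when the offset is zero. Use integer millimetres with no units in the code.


translate([456, 460, 0]) cube([77, 191, 2104]);
translate([1353, 460, 0]) cube([77, 191, 2104]);
translate([456, 460, 2104]) cube([974, 191, 96]);


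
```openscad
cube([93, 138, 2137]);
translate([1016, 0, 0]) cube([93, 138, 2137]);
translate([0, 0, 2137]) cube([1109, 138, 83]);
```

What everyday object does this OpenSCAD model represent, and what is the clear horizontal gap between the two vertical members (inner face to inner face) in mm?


A door frame. The clear opening width is 923 mm.

Two 2137 mm tall posts with a header on top — a door frame. The left jamb is 93 mm wide at x = 0; the right jamb starts at x = 1016. The clear opening is 1016 − 93 = 923 mm.


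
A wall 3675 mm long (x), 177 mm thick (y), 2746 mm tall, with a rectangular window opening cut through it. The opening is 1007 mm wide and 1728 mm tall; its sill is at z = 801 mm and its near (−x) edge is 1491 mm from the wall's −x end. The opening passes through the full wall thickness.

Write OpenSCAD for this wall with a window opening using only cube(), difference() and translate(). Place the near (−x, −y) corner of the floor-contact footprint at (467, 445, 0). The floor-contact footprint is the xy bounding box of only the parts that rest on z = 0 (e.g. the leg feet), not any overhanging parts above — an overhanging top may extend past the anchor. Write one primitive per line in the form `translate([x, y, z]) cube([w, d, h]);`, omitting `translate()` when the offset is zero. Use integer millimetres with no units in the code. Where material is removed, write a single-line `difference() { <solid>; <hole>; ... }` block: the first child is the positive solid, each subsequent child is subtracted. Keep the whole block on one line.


difference() { translate([467, 445, 0]) cube([3675, 177, 2746]); translate([1958, 445, 801]) cube([1007, 177, 1728]); }


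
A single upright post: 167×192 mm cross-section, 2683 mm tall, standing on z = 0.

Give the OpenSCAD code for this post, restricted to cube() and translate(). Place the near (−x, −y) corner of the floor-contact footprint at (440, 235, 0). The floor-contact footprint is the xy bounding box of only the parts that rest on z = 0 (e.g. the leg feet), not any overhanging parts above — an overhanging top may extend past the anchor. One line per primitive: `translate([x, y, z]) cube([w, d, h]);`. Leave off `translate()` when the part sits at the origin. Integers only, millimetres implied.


translate([440, 235, 0]) cube([167, 192, 2683]);


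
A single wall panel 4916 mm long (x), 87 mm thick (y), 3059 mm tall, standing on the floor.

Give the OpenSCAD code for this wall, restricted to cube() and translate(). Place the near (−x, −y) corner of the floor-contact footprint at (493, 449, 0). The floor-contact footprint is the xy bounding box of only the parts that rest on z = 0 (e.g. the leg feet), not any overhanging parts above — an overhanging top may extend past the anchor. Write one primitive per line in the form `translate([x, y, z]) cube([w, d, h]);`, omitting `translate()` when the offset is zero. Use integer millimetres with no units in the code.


translate([493, 449, 0]) cube([4916, 87, 3059]);


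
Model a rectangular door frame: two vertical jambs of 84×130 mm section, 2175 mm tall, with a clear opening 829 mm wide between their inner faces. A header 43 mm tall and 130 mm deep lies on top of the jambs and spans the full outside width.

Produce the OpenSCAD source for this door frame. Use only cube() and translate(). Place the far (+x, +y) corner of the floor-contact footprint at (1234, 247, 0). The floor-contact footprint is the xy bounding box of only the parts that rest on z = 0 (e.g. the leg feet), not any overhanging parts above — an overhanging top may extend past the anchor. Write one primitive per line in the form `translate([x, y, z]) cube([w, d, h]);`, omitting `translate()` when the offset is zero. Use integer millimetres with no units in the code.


translate([237, 117, 0]) cube([84, 130, 2175]);
translate([1150, 117, 0]) cube([84, 130, 2175]);
translate([237, 117, 2175]) cube([997, 130, 43]);


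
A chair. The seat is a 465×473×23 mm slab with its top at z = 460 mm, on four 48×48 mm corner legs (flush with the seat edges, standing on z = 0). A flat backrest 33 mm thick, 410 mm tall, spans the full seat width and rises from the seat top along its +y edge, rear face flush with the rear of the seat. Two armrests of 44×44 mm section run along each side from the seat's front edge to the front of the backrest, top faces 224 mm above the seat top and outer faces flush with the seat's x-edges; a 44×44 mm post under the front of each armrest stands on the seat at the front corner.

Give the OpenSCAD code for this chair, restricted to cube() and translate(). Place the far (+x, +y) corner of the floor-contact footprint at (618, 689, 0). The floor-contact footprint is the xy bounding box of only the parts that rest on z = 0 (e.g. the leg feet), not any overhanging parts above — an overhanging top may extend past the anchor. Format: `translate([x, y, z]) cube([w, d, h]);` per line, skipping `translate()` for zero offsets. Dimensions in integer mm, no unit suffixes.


translate([153, 216, 437]) cube([465, 473, 23]);
translate([153, 216, 0]) cube([48, 48, 437]);
translate([570, 216, 0]) cube([48, 48, 437]);
translate([153, 641, 0]) cube([48, 48, 437]);
translate([570, 641, 0]) cube([48, 48, 437]);
translate([153, 656, 460]) cube([465, 33, 410]);
translate([153, 216, 640]) cube([44, 440, 44]);
translate([574, 216, 640]) cube([44, 440, 44]);
translate([153, 216, 460]) cube([44, 44, 180]);
translate([574, 216, 460]) cube([44, 44, 180]);
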